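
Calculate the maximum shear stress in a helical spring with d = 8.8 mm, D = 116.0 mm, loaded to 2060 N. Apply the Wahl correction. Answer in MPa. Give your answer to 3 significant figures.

990 MPa

Spring index C = D/d = 116.0/8.8 = 13.1818
K_W = (4C−1)/(4C−4) + 0.615/C = 51.727/48.727 + 0.0467 = 1.1082
τ₀ = 8FD/(πd³) = 8·2060·116.0/(π·8.8³) = 1.91168e+06/2140.9 = 892.93 MPa
τ_max = K·τ₀ = 1.1082 × 892.93 = 989.56 MPa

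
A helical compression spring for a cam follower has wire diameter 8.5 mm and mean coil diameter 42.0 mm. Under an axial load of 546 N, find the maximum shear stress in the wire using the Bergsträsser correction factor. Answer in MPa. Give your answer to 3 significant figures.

123 MPa

Spring index C = D/d = 42.0/8.5 = 4.9412
K_B = (4C+2)/(4C−3) = 21.765/16.765 = 1.2982
τ₀ = 8FD/(πd³) = 8·546·42.0/(π·8.5³) = 183456/1929.3 = 95.088 MPa
τ_max = K·τ₀ = 1.2982 × 95.088 = 123.45 MPa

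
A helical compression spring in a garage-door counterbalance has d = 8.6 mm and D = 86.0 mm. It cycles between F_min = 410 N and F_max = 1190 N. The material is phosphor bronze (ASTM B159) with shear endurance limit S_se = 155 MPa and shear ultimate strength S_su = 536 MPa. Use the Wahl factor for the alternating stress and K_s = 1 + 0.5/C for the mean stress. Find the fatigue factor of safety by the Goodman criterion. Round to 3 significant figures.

0.653

C = D/d = 86.0/8.6 = 10.0000; K_W = (4C−1)/(4C−4)+0.615/C = 1.1448; K_s = 1+0.5/C = 1.0500
F_a = (F_max−F_min)/2 = 390 N; F_m = (F_max+F_min)/2 = 800 N
τ_a = K_W·8F_aD/(πd³) = 1.1448 × 134.28 = 153.73 MPa
τ_m = K_s·8F_mD/(πd³) = 1.0500 × 275.44 = 289.22 MPa
Goodman: 1/n_f = τ_a/S_se + τ_m/S_su = 153.73/155 + 289.22/536 = 0.99179 + 0.53958 = 1.5314
n_f = 1/1.5314 = 0.653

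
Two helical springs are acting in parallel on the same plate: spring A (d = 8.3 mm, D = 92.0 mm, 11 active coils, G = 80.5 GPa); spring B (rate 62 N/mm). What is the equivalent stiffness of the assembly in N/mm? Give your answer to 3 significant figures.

k_A = Gd⁴/(8D³N_a) = (80.5×10³)(8.3⁴)/(8·92.0³·11) = 5.5752 N/mm
Parallel: k_eq = 5.5752 + 62 = 67.575 N/mm

67.6 N/mm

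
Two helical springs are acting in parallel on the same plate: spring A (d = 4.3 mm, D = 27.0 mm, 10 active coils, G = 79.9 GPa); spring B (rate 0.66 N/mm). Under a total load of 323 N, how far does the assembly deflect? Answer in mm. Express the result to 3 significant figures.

17.9 mm

k_A = Gd⁴/(8D³N_a) = (79.9×10³)(4.3⁴)/(8·27.0³·10) = 17.348 N/mm
Parallel: k_eq = 17.348 + 0.66 = 18.008 N/mm
δ = F/k_eq = 323/18.008 = 17.937 mm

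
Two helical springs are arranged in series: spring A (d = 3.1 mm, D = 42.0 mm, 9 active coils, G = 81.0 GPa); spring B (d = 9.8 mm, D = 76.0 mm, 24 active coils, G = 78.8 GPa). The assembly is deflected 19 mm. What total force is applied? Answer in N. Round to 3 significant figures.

k_A = Gd⁴/(8D³N_a) = (81.0×10³)(3.1⁴)/(8·42.0³·9) = 1.4023 N/mm
k_B = Gd⁴/(8D³N_a) = (78.8×10³)(9.8⁴)/(8·76.0³·24) = 8.6236 N/mm
Series: 1/k_eq = 1/1.4023 + 1/8.6236 = 0.82906; k_eq = 1.2062 N/mm
F = k_eq·δ = 1.2062·19 = 22.918 N

22.9 N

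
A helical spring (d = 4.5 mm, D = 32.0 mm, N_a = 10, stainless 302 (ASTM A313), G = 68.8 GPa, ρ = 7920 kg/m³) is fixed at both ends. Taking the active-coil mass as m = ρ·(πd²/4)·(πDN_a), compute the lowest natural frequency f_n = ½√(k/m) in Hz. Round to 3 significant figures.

k = Gd⁴/(8D³N_a) = (68.8×10³)(4.5⁴)/(8·32.0³·10) = 10.762 N/mm = 10762 N/m
Wire length L = πDN_a = π·32.0·10 = 1005.3 mm
m = ρ·(πd²/4)·L = 7920 × 15.904×10⁻⁶ m² × 1.0053 m = 0.12663 kg
f_n = ½√(k/m) = 0.5·√(10762/0.12663) = 0.5·√(84988) = 145.76 Hz

146 Hz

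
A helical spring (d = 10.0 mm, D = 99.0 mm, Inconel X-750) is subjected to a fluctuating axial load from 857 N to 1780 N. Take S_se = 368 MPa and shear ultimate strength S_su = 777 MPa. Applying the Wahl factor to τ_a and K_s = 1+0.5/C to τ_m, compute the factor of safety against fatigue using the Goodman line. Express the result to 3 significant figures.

C = D/d = 99.0/10.0 = 9.9000; K_W = (4C−1)/(4C−4)+0.615/C = 1.1464; K_s = 1+0.5/C = 1.0505
F_a = (F_max−F_min)/2 = 461.5 N; F_m = (F_max+F_min)/2 = 1318.5 N
τ_a = K_W·8F_aD/(πd³) = 1.1464 × 116.34 = 133.38 MPa
τ_m = K_s·8F_mD/(πd³) = 1.0505 × 332.4 = 349.18 MPa
Goodman: 1/n_f = τ_a/S_se + τ_m/S_su = 133.38/368 + 349.18/777 = 0.36244 + 0.44940 = 0.81184
n_f = 1/0.81184 = 1.232

1.23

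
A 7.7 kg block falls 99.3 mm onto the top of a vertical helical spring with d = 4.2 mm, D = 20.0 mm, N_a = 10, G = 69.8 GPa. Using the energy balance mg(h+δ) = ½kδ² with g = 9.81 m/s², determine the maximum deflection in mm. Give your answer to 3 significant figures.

23.4 mm

k = Gd⁴/(8D³N_a) = (69.8×10³)(4.2⁴)/(8·20.0³·10) = 33.937 N/mm
W = mg = 7.7 × 9.81 = 75.537 N
½kδ² − Wδ − Wh = 0 → δ = (W + √(W² + 2kWh))/k
δ = (75.537 + √(5705.8 + 509110))/33.937 = (75.537 + 717.51)/33.937 = 23.368 mm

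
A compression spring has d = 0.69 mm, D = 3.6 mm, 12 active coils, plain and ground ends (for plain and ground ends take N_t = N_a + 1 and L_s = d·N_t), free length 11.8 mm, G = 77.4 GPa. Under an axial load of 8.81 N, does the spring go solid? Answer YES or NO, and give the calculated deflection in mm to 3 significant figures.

k = Gd⁴/(8D³N_a) = (77.4×10³)(0.69⁴)/(8·3.6³·12) = 3.917 N/mm
N_t = 13; L_s = 0.69·13 = 8.97 mm; δ_solid = L₀ − L_s = 11.8 − 8.97 = 2.83 mm
δ = F/k = 8.81/3.917 = 2.2491 mm
δ < δ_solid → spring does not go solid

NO, δ = 2.25 mm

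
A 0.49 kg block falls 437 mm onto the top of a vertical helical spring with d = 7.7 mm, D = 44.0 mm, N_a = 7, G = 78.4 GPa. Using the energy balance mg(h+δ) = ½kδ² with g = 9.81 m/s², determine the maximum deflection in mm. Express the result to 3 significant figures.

k = Gd⁴/(8D³N_a) = (78.4×10³)(7.7⁴)/(8·44.0³·7) = 57.774 N/mm
W = mg = 0.49 × 9.81 = 4.8069 N
½kδ² − Wδ − Wh = 0 → δ = (W + √(W² + 2kWh))/k
δ = (4.8069 + √(23.106 + 242722))/57.774 = (4.8069 + 492.69)/57.774 = 8.6111 mm

8.61 mm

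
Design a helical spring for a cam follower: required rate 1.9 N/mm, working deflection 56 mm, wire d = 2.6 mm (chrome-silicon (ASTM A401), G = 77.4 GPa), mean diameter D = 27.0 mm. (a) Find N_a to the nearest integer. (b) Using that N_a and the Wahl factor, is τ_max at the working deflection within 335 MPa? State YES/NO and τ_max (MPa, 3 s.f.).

N_a = Gd⁴/(8D³k) = (77.4×10³)(2.6⁴)/(8·27.0³·1.9) = 11.82 → N_a = 12
Actual rate k = Gd⁴/(8D³·12) = 1.8719 N/mm
Working load F = kδ = 1.8719·56 = 104.82 N
C = 27.0/2.6 = 10.3846; K_W = (4C−1)/(4C−4)+0.615/C = 1.1391
τ_max = K_W·8FD/(πd³) = 1.1391·410.06 = 467.11 MPa
τ_max > 335 MPa → exceeds allowable

(a) 12 coils; (b) NO, τ_max = 467 MPa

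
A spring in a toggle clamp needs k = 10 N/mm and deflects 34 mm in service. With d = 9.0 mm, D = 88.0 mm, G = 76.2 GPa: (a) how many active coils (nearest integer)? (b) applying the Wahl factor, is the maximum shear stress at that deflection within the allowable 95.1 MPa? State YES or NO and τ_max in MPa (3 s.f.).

(a) 9 coils; (b) NO, τ_max = 122 MPa

N_a = Gd⁴/(8D³k) = (76.2×10³)(9.0⁴)/(8·88.0³·10) = 9.17 → N_a = 9
Actual rate k = Gd⁴/(8D³·9) = 10.189 N/mm
Working load F = kδ = 10.189·34 = 346.44 N
C = 88.0/9.0 = 9.7778; K_W = (4C−1)/(4C−4)+0.615/C = 1.1483
τ_max = K_W·8FD/(πd³) = 1.1483·106.49 = 122.29 MPa
τ_max > 95.1 MPa → exceeds allowable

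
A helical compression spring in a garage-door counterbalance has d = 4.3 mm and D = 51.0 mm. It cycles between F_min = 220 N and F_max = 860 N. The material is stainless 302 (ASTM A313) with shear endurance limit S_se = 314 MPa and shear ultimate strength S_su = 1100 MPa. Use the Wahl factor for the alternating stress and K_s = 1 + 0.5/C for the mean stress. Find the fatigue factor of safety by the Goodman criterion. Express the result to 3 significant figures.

0.370

C = D/d = 51.0/4.3 = 11.8605; K_W = (4C−1)/(4C−4)+0.615/C = 1.1209; K_s = 1+0.5/C = 1.0422
F_a = (F_max−F_min)/2 = 320 N; F_m = (F_max+F_min)/2 = 540 N
τ_a = K_W·8F_aD/(πd³) = 1.1209 × 522.7 = 585.9 MPa
τ_m = K_s·8F_mD/(πd³) = 1.0422 × 882.06 = 919.25 MPa
Goodman: 1/n_f = τ_a/S_se + τ_m/S_su = 585.9/314 + 919.25/1100 = 1.86593 + 0.83568 = 2.7016
n_f = 1/2.7016 = 0.3701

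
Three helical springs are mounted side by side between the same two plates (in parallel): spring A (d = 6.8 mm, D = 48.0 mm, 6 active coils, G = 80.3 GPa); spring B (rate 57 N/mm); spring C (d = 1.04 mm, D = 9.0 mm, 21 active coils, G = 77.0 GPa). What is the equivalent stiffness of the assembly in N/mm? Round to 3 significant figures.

90.1 N/mm

k_A = Gd⁴/(8D³N_a) = (80.3×10³)(6.8⁴)/(8·48.0³·6) = 32.343 N/mm
k_C = Gd⁴/(8D³N_a) = (77.0×10³)(1.04⁴)/(8·9.0³·21) = 0.73551 N/mm
Parallel: k_eq = 32.343 + 57 + 0.73551 = 90.079 N/mm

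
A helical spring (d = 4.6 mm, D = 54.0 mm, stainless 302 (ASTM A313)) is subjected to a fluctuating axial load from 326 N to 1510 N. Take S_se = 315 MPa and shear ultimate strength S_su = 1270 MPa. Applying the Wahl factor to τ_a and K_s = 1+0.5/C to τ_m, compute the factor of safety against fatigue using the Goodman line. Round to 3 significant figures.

C = D/d = 54.0/4.6 = 11.7391; K_W = (4C−1)/(4C−4)+0.615/C = 1.1222; K_s = 1+0.5/C = 1.0426
F_a = (F_max−F_min)/2 = 592 N; F_m = (F_max+F_min)/2 = 918 N
τ_a = K_W·8F_aD/(πd³) = 1.1222 × 836.34 = 938.56 MPa
τ_m = K_s·8F_mD/(πd³) = 1.0426 × 1296.9 = 1352.1 MPa
Goodman: 1/n_f = τ_a/S_se + τ_m/S_su = 938.56/315 + 1352.1/1270 = 2.97956 + 1.06467 = 4.0442
n_f = 1/4.0442 = 0.2473

0.247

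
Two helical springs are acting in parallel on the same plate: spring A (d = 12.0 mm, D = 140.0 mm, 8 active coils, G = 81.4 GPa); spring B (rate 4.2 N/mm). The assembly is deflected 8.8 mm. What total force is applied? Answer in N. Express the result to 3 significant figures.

k_A = Gd⁴/(8D³N_a) = (81.4×10³)(12.0⁴)/(8·140.0³·8) = 9.6114 N/mm
Parallel: k_eq = 9.6114 + 4.2 = 13.811 N/mm
F = k_eq·δ = 13.811·8.8 = 121.54 N

122 N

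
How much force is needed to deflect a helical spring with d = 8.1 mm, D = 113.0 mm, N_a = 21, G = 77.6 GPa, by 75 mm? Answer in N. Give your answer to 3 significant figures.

103 N

k = Gd⁴/(8D³N_a) = (77.6×10³)(8.1⁴)/(8·113.0³·21) = 1.378 N/mm
F = k·δ = 1.378 × 75 = 103.35 N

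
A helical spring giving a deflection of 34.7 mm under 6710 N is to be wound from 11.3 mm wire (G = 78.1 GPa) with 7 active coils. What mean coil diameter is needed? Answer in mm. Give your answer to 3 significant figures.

Required rate k = F/δ = 6710/34.7 = 193.37 N/mm
D = (Gd⁴/(8N_a·k))^(1/3) = (78.1×10³·11.3⁴/(8·7·193.37))^(1/3)
  = (117594)^(1/3) = 48.9923 mm

49.0 mm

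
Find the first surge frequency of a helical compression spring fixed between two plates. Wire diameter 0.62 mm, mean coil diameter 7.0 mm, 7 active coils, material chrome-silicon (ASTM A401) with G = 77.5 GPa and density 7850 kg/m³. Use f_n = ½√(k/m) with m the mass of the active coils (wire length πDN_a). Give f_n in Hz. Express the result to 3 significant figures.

k = Gd⁴/(8D³N_a) = (77.5×10³)(0.62⁴)/(8·7.0³·7) = 0.59619 N/mm = 596.19 N/m
Wire length L = πDN_a = π·7.0·7 = 153.94 mm
m = ρ·(πd²/4)·L = 7850 × 0.30191×10⁻⁶ m² × 0.15394 m = 0.00036483 kg
f_n = ½√(k/m) = 0.5·√(596.19/0.00036483) = 0.5·√(1.6342e+06) = 639.17 Hz

639 Hz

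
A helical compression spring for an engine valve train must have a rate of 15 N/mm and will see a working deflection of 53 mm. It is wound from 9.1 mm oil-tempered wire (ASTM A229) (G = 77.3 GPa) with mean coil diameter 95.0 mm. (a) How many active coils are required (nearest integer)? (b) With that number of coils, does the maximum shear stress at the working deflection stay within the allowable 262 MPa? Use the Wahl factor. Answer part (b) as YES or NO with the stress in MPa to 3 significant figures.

(a) 5 coils; (b) NO, τ_max = 299 MPa

N_a = Gd⁴/(8D³k) = (77.3×10³)(9.1⁴)/(8·95.0³·15) = 5.152 → N_a = 5
Actual rate k = Gd⁴/(8D³·5) = 15.457 N/mm
Working load F = kδ = 15.457·53 = 819.2 N
C = 95.0/9.1 = 10.4396; K_W = (4C−1)/(4C−4)+0.615/C = 1.1384
τ_max = K_W·8FD/(πd³) = 1.1384·262.98 = 299.37 MPa
τ_max > 262 MPa → exceeds allowable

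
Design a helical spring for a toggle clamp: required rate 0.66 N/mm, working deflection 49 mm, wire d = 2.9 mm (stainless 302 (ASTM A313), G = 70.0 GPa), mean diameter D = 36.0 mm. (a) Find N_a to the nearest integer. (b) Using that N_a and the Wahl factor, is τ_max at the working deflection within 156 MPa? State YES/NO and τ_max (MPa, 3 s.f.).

(a) 20 coils; (b) YES, τ_max = 136 MPa

N_a = Gd⁴/(8D³k) = (70.0×10³)(2.9⁴)/(8·36.0³·0.66) = 20.1 → N_a = 20
Actual rate k = Gd⁴/(8D³·20) = 0.66323 N/mm
Working load F = kδ = 0.66323·49 = 32.498 N
C = 36.0/2.9 = 12.4138; K_W = (4C−1)/(4C−4)+0.615/C = 1.1153
τ_max = K_W·8FD/(πd³) = 1.1153·122.15 = 136.23 MPa
τ_max ≤ 156 MPa → acceptable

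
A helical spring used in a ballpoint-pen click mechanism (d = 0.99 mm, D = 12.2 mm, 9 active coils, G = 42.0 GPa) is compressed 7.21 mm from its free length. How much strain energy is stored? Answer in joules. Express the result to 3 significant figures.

k = Gd⁴/(8D³N_a) = (42.0×10³)(0.99⁴)/(8·12.2³·9) = 0.30859 N/mm
U = ½kδ² = 0.5 × 0.30859 × 7.21² = 8.0208 N·mm = 0.0080208 J

0.00802 J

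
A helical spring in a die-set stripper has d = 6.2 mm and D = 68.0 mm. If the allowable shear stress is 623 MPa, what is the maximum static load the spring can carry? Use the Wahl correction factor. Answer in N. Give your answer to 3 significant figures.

758 N

C = D/d = 68.0/6.2 = 10.9677
K_W = (4C−1)/(4C−4) + 0.615/C = 42.871/39.871 + 0.0561 = 1.1313
τ_max = K·8FD/(πd³) → F_max = τ_allow·πd³/(8DK)
F_max = 623·π·6.2³/(8·68.0·1.1313) = 4.6646e+05/615.44 = 757.93 N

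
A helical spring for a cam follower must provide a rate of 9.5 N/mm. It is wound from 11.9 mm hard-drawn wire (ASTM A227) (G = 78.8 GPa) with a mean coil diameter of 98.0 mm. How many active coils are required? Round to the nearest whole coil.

22

N_a = Gd⁴/(8D³k) = (78.8×10³ × 11.9⁴)/(8 × 98.0³ × 9.5)
    = 1.58021e+09 / 7.15306e+07 = 22.09 → 22 coils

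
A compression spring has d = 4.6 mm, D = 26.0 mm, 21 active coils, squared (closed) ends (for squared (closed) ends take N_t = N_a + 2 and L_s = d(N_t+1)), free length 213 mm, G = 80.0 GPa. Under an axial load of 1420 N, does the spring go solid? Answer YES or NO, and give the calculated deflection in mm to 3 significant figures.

k = Gd⁴/(8D³N_a) = (80.0×10³)(4.6⁴)/(8·26.0³·21) = 12.131 N/mm
N_t = 23; L_s = 4.6·24 = 110.4 mm; δ_solid = L₀ − L_s = 213 − 110.4 = 102.6 mm
δ = F/k = 1420/12.131 = 117.06 mm
δ ≥ δ_solid → spring goes solid

YES, δ = 117 mm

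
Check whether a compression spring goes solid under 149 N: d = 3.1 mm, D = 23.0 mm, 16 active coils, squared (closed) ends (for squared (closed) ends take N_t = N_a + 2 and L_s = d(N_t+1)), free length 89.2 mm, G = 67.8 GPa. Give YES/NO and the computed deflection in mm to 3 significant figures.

k = Gd⁴/(8D³N_a) = (67.8×10³)(3.1⁴)/(8·23.0³·16) = 4.0205 N/mm
N_t = 18; L_s = 3.1·19 = 58.9 mm; δ_solid = L₀ − L_s = 89.2 − 58.9 = 30.3 mm
δ = F/k = 149/4.0205 = 37.06 mm
δ ≥ δ_solid → spring goes solid

YES, δ = 37.1 mm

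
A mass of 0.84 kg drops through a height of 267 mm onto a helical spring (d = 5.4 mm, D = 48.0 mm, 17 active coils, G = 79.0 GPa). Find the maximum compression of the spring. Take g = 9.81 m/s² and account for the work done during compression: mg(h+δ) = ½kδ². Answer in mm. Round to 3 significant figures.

k = Gd⁴/(8D³N_a) = (79.0×10³)(5.4⁴)/(8·48.0³·17) = 4.4662 N/mm
W = mg = 0.84 × 9.81 = 8.2404 N
½kδ² − Wδ − Wh = 0 → δ = (W + √(W² + 2kWh))/k
δ = (8.2404 + √(67.904 + 19653))/4.4662 = (8.2404 + 140.43)/4.4662 = 33.288 mm

33.3 mm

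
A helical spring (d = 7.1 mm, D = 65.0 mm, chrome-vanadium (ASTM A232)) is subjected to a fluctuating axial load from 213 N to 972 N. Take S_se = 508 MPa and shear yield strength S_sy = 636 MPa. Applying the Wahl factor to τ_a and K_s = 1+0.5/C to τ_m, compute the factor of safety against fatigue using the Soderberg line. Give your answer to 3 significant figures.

C = D/d = 65.0/7.1 = 9.1549; K_W = (4C−1)/(4C−4)+0.615/C = 1.1591; K_s = 1+0.5/C = 1.0546
F_a = (F_max−F_min)/2 = 379.5 N; F_m = (F_max+F_min)/2 = 592.5 N
τ_a = K_W·8F_aD/(πd³) = 1.1591 × 175.51 = 203.44 MPa
τ_m = K_s·8F_mD/(πd³) = 1.0546 × 274.01 = 288.98 MPa
Soderberg: 1/n_f = τ_a/S_se + τ_m/S_sy = 203.44/508 + 288.98/636 = 0.40047 + 0.45436 = 0.85483
n_f = 1/0.85483 = 1.17

1.17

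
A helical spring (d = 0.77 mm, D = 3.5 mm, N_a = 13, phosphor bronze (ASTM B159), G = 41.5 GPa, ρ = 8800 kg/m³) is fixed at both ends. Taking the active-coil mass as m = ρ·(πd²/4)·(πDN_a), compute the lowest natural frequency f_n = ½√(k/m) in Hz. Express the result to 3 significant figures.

k = Gd⁴/(8D³N_a) = (41.5×10³)(0.77⁴)/(8·3.5³·13) = 3.2717 N/mm = 3271.7 N/m
Wire length L = πDN_a = π·3.5·13 = 142.94 mm
m = ρ·(πd²/4)·L = 8800 × 0.46566×10⁻⁶ m² × 0.14294 m = 0.00058575 kg
f_n = ½√(k/m) = 0.5·√(3271.7/0.00058575) = 0.5·√(5.5855e+06) = 1181.7 Hz

1180 Hz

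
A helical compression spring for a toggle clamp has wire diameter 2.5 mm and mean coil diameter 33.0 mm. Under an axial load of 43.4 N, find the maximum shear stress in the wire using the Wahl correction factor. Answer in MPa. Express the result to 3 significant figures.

Spring index C = D/d = 33.0/2.5 = 13.2000
K_W = (4C−1)/(4C−4) + 0.615/C = 51.800/48.800 + 0.0466 = 1.1081
τ₀ = 8FD/(πd³) = 8·43.4·33.0/(π·2.5³) = 11457.6/49.087 = 233.41 MPa
τ_max = K·τ₀ = 1.1081 × 233.41 = 258.64 MPa

259 MPa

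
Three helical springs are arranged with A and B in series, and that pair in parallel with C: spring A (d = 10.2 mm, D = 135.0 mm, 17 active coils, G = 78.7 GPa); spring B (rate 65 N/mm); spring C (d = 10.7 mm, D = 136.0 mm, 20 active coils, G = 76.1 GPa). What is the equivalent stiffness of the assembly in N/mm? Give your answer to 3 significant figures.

4.93 N/mm

k_A = Gd⁴/(8D³N_a) = (78.7×10³)(10.2⁴)/(8·135.0³·17) = 2.5459 N/mm
k_C = Gd⁴/(8D³N_a) = (76.1×10³)(10.7⁴)/(8·136.0³·20) = 2.4785 N/mm
Springs A,B series: k_AB = 1/(1/2.5459+1/65) = 2.4499 N/mm; parallel with C: k_eq = 2.4499+2.4785 = 4.9284 N/mm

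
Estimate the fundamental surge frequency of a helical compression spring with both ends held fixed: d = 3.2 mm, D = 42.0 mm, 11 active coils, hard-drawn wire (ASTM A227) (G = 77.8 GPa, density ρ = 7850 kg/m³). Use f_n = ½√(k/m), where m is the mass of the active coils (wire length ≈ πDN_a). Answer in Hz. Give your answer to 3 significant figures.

58.4 Hz

k = Gd⁴/(8D³N_a) = (77.8×10³)(3.2⁴)/(8·42.0³·11) = 1.2513 N/mm = 1251.3 N/m
Wire length L = πDN_a = π·42.0·11 = 1451.4 mm
m = ρ·(πd²/4)·L = 7850 × 8.0425×10⁻⁶ m² × 1.4514 m = 0.091633 kg
f_n = ½√(k/m) = 0.5·√(1251.3/0.091633) = 0.5·√(13655) = 58.428 Hz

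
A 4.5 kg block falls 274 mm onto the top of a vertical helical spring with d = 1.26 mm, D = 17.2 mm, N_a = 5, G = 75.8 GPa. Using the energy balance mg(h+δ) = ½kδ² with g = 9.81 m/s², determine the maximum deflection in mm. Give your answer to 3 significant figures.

k = Gd⁴/(8D³N_a) = (75.8×10³)(1.26⁴)/(8·17.2³·5) = 0.93866 N/mm
W = mg = 4.5 × 9.81 = 44.145 N
½kδ² − Wδ − Wh = 0 → δ = (W + √(W² + 2kWh))/k
δ = (44.145 + √(1948.8 + 22707.4))/0.93866 = (44.145 + 157.02)/0.93866 = 214.32 mm

214 mm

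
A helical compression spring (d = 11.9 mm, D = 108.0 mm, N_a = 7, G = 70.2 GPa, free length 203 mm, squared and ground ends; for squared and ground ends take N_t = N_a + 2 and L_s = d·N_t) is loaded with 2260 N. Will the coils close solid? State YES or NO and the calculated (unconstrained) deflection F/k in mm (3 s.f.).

k = Gd⁴/(8D³N_a) = (70.2×10³)(11.9⁴)/(8·108.0³·7) = 19.956 N/mm
N_t = 9; L_s = 11.9·9 = 107.1 mm; δ_solid = L₀ − L_s = 203 − 107.1 = 95.9 mm
δ = F/k = 2260/19.956 = 113.25 mm
δ ≥ δ_solid → spring goes solid

YES, δ = 113 mm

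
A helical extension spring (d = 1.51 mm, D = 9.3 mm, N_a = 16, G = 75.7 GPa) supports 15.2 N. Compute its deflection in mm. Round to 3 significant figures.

3.98 mm

k = Gd⁴/(8D³N_a) = (75.7×10³)(1.51⁴)/(8·9.3³·16) = 3.8225 N/mm
δ = F/k = 15.2 / 3.8225 = 3.9765 mm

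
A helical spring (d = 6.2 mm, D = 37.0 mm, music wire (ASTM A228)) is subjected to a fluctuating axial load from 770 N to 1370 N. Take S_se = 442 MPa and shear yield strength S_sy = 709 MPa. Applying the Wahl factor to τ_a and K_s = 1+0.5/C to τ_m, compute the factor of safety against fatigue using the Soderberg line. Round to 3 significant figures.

C = D/d = 37.0/6.2 = 5.9677; K_W = (4C−1)/(4C−4)+0.615/C = 1.2540; K_s = 1+0.5/C = 1.0838
F_a = (F_max−F_min)/2 = 300 N; F_m = (F_max+F_min)/2 = 1070 N
τ_a = K_W·8F_aD/(πd³) = 1.2540 × 118.6 = 148.73 MPa
τ_m = K_s·8F_mD/(πd³) = 1.0838 × 423.01 = 458.45 MPa
Soderberg: 1/n_f = τ_a/S_se + τ_m/S_sy = 148.73/442 + 458.45/709 = 0.33649 + 0.64662 = 0.98311
n_f = 1/0.98311 = 1.017

1.02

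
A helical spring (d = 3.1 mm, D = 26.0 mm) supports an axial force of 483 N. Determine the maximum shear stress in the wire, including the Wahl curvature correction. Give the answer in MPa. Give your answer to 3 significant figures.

Spring index C = D/d = 26.0/3.1 = 8.3871
K_W = (4C−1)/(4C−4) + 0.615/C = 32.548/29.548 + 0.0733 = 1.1749
τ₀ = 8FD/(πd³) = 8·483·26.0/(π·3.1³) = 100464/93.591 = 1073.4 MPa
τ_max = K·τ₀ = 1.1749 × 1073.4 = 1261.1 MPa

1260 MPa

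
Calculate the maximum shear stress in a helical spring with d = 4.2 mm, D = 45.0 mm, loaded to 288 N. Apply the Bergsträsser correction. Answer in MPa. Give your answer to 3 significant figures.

501 MPa

Spring index C = D/d = 45.0/4.2 = 10.7143
K_B = (4C+2)/(4C−3) = 44.857/39.857 = 1.1254
τ₀ = 8FD/(πd³) = 8·288·45.0/(π·4.2³) = 103680/232.75 = 445.45 MPa
τ_max = K·τ₀ = 1.1254 × 445.45 = 501.33 MPa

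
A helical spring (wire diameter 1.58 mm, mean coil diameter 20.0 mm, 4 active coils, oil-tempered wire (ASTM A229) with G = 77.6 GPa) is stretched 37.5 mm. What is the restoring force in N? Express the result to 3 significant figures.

k = Gd⁴/(8D³N_a) = (77.6×10³)(1.58⁴)/(8·20.0³·4) = 1.8891 N/mm
F = k·δ = 1.8891 × 37.5 = 70.84 N

70.8 N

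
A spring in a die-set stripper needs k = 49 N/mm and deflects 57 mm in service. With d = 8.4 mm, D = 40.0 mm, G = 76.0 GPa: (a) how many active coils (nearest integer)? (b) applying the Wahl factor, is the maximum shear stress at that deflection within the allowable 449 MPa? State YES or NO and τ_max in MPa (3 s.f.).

N_a = Gd⁴/(8D³k) = (76.0×10³)(8.4⁴)/(8·40.0³·49) = 15.08 → N_a = 15
Actual rate k = Gd⁴/(8D³·15) = 49.269 N/mm
Working load F = kδ = 49.269·57 = 2808.3 N
C = 40.0/8.4 = 4.7619; K_W = (4C−1)/(4C−4)+0.615/C = 1.3285
τ_max = K_W·8FD/(πd³) = 1.3285·482.62 = 641.17 MPa
τ_max > 449 MPa → exceeds allowable

(a) 15 coils; (b) NO, τ_max = 641 MPa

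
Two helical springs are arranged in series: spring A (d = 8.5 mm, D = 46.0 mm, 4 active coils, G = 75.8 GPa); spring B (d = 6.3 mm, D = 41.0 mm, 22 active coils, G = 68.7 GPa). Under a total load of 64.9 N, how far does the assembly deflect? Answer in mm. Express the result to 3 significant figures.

7.79 mm

k_A = Gd⁴/(8D³N_a) = (75.8×10³)(8.5⁴)/(8·46.0³·4) = 127.03 N/mm
k_B = Gd⁴/(8D³N_a) = (68.7×10³)(6.3⁴)/(8·41.0³·22) = 8.9218 N/mm
Series: 1/k_eq = 1/127.03 + 1/8.9218 = 0.11996; k_eq = 8.3364 N/mm
δ = F/k_eq = 64.9/8.3364 = 7.7852 mm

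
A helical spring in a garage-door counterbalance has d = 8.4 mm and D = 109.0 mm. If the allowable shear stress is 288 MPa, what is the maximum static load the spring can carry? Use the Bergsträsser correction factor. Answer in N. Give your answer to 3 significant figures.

558 N

C = D/d = 109.0/8.4 = 12.9762
K_B = (4C+2)/(4C−3) = 53.905/48.905 = 1.1022
τ_max = K·8FD/(πd³) → F_max = τ_allow·πd³/(8DK)
F_max = 288·π·8.4³/(8·109.0·1.1022) = 5.3627e+05/961.15 = 557.94 N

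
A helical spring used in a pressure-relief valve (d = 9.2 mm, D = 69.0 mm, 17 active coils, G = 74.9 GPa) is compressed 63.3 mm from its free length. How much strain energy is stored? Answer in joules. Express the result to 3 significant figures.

24.1 J

k = Gd⁴/(8D³N_a) = (74.9×10³)(9.2⁴)/(8·69.0³·17) = 12.01 N/mm
U = ½kδ² = 0.5 × 12.01 × 63.3² = 24062 N·mm = 24.062 J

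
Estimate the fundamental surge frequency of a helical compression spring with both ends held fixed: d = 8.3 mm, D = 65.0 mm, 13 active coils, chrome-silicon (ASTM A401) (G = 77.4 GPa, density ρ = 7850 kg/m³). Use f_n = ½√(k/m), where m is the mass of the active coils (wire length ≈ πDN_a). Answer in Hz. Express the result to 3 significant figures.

53.4 Hz

k = Gd⁴/(8D³N_a) = (77.4×10³)(8.3⁴)/(8·65.0³·13) = 12.861 N/mm = 12861 N/m
Wire length L = πDN_a = π·65.0·13 = 2654.6 mm
m = ρ·(πd²/4)·L = 7850 × 54.106×10⁻⁶ m² × 2.6546 m = 1.1275 kg
f_n = ½√(k/m) = 0.5·√(12861/1.1275) = 0.5·√(11407) = 53.401 Hz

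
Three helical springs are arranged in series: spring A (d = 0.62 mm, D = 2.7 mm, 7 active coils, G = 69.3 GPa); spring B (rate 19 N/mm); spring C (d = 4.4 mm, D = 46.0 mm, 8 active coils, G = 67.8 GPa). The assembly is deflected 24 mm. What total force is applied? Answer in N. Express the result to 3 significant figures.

59.2 N

k_A = Gd⁴/(8D³N_a) = (69.3×10³)(0.62⁴)/(8·2.7³·7) = 9.2901 N/mm
k_C = Gd⁴/(8D³N_a) = (67.8×10³)(4.4⁴)/(8·46.0³·8) = 4.0793 N/mm
Series: 1/k_eq = 1/9.2901 + 1/19 + 1/4.0793 = 0.40541; k_eq = 2.4666 N/mm
F = k_eq·δ = 2.4666·24 = 59.199 N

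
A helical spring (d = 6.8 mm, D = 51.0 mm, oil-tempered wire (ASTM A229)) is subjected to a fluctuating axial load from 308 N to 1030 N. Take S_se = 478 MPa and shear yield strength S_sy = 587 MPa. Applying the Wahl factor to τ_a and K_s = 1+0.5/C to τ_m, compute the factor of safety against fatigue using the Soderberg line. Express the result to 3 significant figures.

C = D/d = 51.0/6.8 = 7.5000; K_W = (4C−1)/(4C−4)+0.615/C = 1.1974; K_s = 1+0.5/C = 1.0667
F_a = (F_max−F_min)/2 = 361 N; F_m = (F_max+F_min)/2 = 669 N
τ_a = K_W·8F_aD/(πd³) = 1.1974 × 149.1 = 178.54 MPa
τ_m = K_s·8F_mD/(πd³) = 1.0667 × 276.32 = 294.74 MPa
Soderberg: 1/n_f = τ_a/S_se + τ_m/S_sy = 178.54/478 + 294.74/587 = 0.37351 + 0.50211 = 0.87562
n_f = 1/0.87562 = 1.142

1.14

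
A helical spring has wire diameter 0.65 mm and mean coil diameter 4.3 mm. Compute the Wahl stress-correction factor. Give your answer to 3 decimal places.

1.227

C = D/d = 4.3/0.65 = 6.6154
K_W = (4C−1)/(4C−4) + 0.615/C = 25.462/22.462 + 0.0930 = 1.2265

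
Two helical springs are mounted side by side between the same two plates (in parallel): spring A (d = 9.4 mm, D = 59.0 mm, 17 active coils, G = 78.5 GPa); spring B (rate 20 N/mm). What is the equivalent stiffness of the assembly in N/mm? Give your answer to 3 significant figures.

41.9 N/mm

k_A = Gd⁴/(8D³N_a) = (78.5×10³)(9.4⁴)/(8·59.0³·17) = 21.943 N/mm
Parallel: k_eq = 21.943 + 20 = 41.943 N/mm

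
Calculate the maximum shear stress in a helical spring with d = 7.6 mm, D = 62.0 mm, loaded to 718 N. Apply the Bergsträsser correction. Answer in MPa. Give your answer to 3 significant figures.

302 MPa

Spring index C = D/d = 62.0/7.6 = 8.1579
K_B = (4C+2)/(4C−3) = 34.632/29.632 = 1.1687
τ₀ = 8FD/(πd³) = 8·718·62.0/(π·7.6³) = 356128/1379.1 = 258.24 MPa
τ_max = K·τ₀ = 1.1687 × 258.24 = 301.81 MPa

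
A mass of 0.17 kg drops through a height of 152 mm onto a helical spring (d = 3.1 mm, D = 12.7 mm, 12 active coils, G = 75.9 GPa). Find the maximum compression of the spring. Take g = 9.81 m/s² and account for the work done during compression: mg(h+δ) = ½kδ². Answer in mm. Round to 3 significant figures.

3.82 mm

k = Gd⁴/(8D³N_a) = (75.9×10³)(3.1⁴)/(8·12.7³·12) = 35.646 N/mm
W = mg = 0.17 × 9.81 = 1.6677 N
½kδ² − Wδ − Wh = 0 → δ = (W + √(W² + 2kWh))/k
δ = (1.6677 + √(2.7812 + 18071.6))/35.646 = (1.6677 + 134.44)/35.646 = 3.8184 mm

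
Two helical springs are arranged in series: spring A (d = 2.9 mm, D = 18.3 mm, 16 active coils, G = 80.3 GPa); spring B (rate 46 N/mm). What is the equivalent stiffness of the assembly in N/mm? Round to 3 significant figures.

6.26 N/mm

k_A = Gd⁴/(8D³N_a) = (80.3×10³)(2.9⁴)/(8·18.3³·16) = 7.2401 N/mm
Series: 1/k_eq = 1/7.2401 + 1/46 = 0.15986; k_eq = 6.2555 N/mm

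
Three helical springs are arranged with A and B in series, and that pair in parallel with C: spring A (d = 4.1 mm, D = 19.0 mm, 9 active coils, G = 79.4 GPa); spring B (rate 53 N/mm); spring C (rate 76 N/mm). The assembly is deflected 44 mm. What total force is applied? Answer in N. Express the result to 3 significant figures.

4420 N

k_A = Gd⁴/(8D³N_a) = (79.4×10³)(4.1⁴)/(8·19.0³·9) = 45.432 N/mm
Springs A,B series: k_AB = 1/(1/45.432+1/53) = 24.463 N/mm; parallel with C: k_eq = 24.463+76 = 100.46 N/mm
F = k_eq·δ = 100.46·44 = 4420.4 N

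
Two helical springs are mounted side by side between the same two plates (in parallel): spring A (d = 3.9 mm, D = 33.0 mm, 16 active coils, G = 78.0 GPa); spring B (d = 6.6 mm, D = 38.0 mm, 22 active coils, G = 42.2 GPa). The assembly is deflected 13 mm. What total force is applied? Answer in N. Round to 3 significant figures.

k_A = Gd⁴/(8D³N_a) = (78.0×10³)(3.9⁴)/(8·33.0³·16) = 3.9228 N/mm
k_B = Gd⁴/(8D³N_a) = (42.2×10³)(6.6⁴)/(8·38.0³·22) = 8.2913 N/mm
Parallel: k_eq = 3.9228 + 8.2913 = 12.214 N/mm
F = k_eq·δ = 12.214·13 = 158.78 N

159 N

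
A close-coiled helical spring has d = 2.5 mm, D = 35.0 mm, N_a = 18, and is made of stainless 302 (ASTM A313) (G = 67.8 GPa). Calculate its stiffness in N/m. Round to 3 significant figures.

429 N/m

k = Gd⁴/(8D³N_a) = (67.8×10³ × 2.5⁴) / (8 × 35.0³ × 18)
  = 2.64844e+06 / 6.174e+06 = 0.42897 N/mm = 428.97 N/m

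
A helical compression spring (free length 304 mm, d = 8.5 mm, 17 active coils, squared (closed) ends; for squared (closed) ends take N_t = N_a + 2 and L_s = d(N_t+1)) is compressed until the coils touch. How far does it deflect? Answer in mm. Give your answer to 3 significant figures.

134 mm

N_t = 19; L_s = 8.5·20 = 170 mm
δ_solid = L₀ − L_s = 304 − 170 = 134 mm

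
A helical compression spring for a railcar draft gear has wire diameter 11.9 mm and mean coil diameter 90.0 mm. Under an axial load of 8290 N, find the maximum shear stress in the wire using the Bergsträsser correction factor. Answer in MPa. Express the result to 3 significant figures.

1330 MPa

Spring index C = D/d = 90.0/11.9 = 7.5630
K_B = (4C+2)/(4C−3) = 32.252/27.252 = 1.1835
τ₀ = 8FD/(πd³) = 8·8290·90.0/(π·11.9³) = 5.9688e+06/5294.1 = 1127.4 MPa
τ_max = K·τ₀ = 1.1835 × 1127.4 = 1334.3 MPa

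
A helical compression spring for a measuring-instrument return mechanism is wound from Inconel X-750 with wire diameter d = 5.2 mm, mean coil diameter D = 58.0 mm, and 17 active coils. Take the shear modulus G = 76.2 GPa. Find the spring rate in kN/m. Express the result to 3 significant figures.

k = Gd⁴/(8D³N_a) = (76.2×10³ × 5.2⁴) / (8 × 58.0³ × 17)
  = 5.57145e+07 / 2.65352e+07 = 2.0996 N/mm

2.10 kN/m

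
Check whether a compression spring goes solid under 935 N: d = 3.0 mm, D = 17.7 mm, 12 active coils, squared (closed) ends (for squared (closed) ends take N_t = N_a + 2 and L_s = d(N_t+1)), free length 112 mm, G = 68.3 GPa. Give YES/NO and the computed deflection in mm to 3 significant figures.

YES, δ = 90.0 mm

k = Gd⁴/(8D³N_a) = (68.3×10³)(3.0⁴)/(8·17.7³·12) = 10.392 N/mm
N_t = 14; L_s = 3.0·15 = 45 mm; δ_solid = L₀ − L_s = 112 − 45 = 67 mm
δ = F/k = 935/10.392 = 89.97 mm
δ ≥ δ_solid → spring goes solid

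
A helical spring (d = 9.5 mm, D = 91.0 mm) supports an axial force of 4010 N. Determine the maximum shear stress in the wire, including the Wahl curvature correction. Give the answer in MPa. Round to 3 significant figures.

1250 MPa

Spring index C = D/d = 91.0/9.5 = 9.5789
K_W = (4C−1)/(4C−4) + 0.615/C = 37.316/34.316 + 0.0642 = 1.1516
τ₀ = 8FD/(πd³) = 8·4010·91.0/(π·9.5³) = 2.91928e+06/2693.5 = 1083.8 MPa
τ_max = K·τ₀ = 1.1516 × 1083.8 = 1248.1 MPa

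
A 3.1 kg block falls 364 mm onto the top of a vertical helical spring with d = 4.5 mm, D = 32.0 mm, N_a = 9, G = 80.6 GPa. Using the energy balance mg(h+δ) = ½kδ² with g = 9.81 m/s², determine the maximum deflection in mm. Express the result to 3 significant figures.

k = Gd⁴/(8D³N_a) = (80.6×10³)(4.5⁴)/(8·32.0³·9) = 14.009 N/mm
W = mg = 3.1 × 9.81 = 30.411 N
½kδ² − Wδ − Wh = 0 → δ = (W + √(W² + 2kWh))/k
δ = (30.411 + √(924.83 + 310145))/14.009 = (30.411 + 557.74)/14.009 = 41.984 mm

42.0 mm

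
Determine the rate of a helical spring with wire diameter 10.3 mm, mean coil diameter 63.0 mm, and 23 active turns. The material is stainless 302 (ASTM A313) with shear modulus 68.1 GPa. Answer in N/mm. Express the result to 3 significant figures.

16.7 N/mm

k = Gd⁴/(8D³N_a) = (68.1×10³ × 10.3⁴) / (8 × 63.0³ × 23)
  = 7.66471e+08 / 4.60086e+07 = 16.659 N/mm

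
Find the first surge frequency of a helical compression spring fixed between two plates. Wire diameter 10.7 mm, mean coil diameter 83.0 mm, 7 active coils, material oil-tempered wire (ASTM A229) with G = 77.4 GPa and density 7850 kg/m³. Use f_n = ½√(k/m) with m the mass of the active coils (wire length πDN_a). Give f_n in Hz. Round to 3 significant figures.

78.4 Hz

k = Gd⁴/(8D³N_a) = (77.4×10³)(10.7⁴)/(8·83.0³·7) = 31.685 N/mm = 31685 N/m
Wire length L = πDN_a = π·83.0·7 = 1825.3 mm
m = ρ·(πd²/4)·L = 7850 × 89.92×10⁻⁶ m² × 1.8253 m = 1.2884 kg
f_n = ½√(k/m) = 0.5·√(31685/1.2884) = 0.5·√(24592) = 78.41 Hz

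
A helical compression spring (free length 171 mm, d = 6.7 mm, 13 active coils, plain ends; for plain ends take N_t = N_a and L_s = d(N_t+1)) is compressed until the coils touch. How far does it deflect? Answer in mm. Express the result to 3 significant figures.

N_t = 13; L_s = 6.7·14 = 93.8 mm
δ_solid = L₀ − L_s = 171 − 93.8 = 77.2 mm

77.2 mm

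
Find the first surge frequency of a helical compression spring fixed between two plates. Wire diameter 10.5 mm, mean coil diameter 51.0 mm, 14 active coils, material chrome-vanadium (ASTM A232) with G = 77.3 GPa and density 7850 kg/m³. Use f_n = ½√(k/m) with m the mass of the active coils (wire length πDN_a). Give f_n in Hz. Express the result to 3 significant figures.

102 Hz

k = Gd⁴/(8D³N_a) = (77.3×10³)(10.5⁴)/(8·51.0³·14) = 63.242 N/mm = 63242 N/m
Wire length L = πDN_a = π·51.0·14 = 2243.1 mm
m = ρ·(πd²/4)·L = 7850 × 86.59×10⁻⁶ m² × 2.2431 m = 1.5247 kg
f_n = ½√(k/m) = 0.5·√(63242/1.5247) = 0.5·√(41478) = 101.83 Hz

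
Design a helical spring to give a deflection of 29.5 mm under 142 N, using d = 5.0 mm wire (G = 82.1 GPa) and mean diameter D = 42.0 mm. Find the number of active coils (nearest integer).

18

Required rate k = F/δ = 142/29.5 = 4.8136 N/mm
N_a = Gd⁴/(8D³k) = (82.1×10³ × 5.0⁴)/(8 × 42.0³ × 4.8136)
    = 5.13125e+07 / 2.85302e+06 = 17.99 → 18 coils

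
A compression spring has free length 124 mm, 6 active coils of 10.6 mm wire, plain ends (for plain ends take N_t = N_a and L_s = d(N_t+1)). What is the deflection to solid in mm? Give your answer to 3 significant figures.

49.8 mm

N_t = 6; L_s = 10.6·7 = 74.2 mm
δ_solid = L₀ − L_s = 124 − 74.2 = 49.8 mm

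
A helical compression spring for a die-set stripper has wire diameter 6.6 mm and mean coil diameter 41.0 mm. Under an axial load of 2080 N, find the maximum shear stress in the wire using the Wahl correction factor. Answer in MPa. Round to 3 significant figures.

939 MPa

Spring index C = D/d = 41.0/6.6 = 6.2121
K_W = (4C−1)/(4C−4) + 0.615/C = 23.848/20.848 + 0.0990 = 1.2429
τ₀ = 8FD/(πd³) = 8·2080·41.0/(π·6.6³) = 682240/903.2 = 755.36 MPa
τ_max = K·τ₀ = 1.2429 × 755.36 = 938.84 MPa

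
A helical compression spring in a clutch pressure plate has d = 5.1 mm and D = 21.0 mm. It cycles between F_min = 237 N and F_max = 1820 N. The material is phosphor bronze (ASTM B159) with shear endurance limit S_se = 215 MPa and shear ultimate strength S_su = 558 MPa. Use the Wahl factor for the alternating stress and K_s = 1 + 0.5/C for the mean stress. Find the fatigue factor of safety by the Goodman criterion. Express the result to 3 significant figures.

C = D/d = 21.0/5.1 = 4.1176; K_W = (4C−1)/(4C−4)+0.615/C = 1.3899; K_s = 1+0.5/C = 1.1214
F_a = (F_max−F_min)/2 = 791.5 N; F_m = (F_max+F_min)/2 = 1028.5 N
τ_a = K_W·8F_aD/(πd³) = 1.3899 × 319.08 = 443.5 MPa
τ_m = K_s·8F_mD/(πd³) = 1.1214 × 414.62 = 464.97 MPa
Goodman: 1/n_f = τ_a/S_se + τ_m/S_su = 443.5/215 + 464.97/558 = 2.06278 + 0.83328 = 2.8961
n_f = 1/2.8961 = 0.3453

0.345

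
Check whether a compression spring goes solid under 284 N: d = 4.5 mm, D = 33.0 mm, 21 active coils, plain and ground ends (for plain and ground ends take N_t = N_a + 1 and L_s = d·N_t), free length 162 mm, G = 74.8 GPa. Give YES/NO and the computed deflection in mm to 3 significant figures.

k = Gd⁴/(8D³N_a) = (74.8×10³)(4.5⁴)/(8·33.0³·21) = 5.0804 N/mm
N_t = 22; L_s = 4.5·22 = 99 mm; δ_solid = L₀ − L_s = 162 − 99 = 63 mm
δ = F/k = 284/5.0804 = 55.901 mm
δ < δ_solid → spring does not go solid

NO, δ = 55.9 mm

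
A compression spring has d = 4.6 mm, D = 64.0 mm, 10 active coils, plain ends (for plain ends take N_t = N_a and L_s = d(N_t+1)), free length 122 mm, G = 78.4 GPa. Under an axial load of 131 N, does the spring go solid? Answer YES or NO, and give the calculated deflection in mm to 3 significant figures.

k = Gd⁴/(8D³N_a) = (78.4×10³)(4.6⁴)/(8·64.0³·10) = 1.6739 N/mm
N_t = 10; L_s = 4.6·11 = 50.6 mm; δ_solid = L₀ − L_s = 122 − 50.6 = 71.4 mm
δ = F/k = 131/1.6739 = 78.263 mm
δ ≥ δ_solid → spring goes solid

YES, δ = 78.3 mm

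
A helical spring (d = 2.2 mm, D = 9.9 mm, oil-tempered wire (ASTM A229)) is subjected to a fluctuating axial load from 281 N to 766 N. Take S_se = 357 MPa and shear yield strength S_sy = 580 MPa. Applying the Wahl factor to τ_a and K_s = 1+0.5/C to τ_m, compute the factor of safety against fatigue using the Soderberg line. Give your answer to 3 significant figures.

C = D/d = 9.9/2.2 = 4.5000; K_W = (4C−1)/(4C−4)+0.615/C = 1.3510; K_s = 1+0.5/C = 1.1111
F_a = (F_max−F_min)/2 = 242.5 N; F_m = (F_max+F_min)/2 = 523.5 N
τ_a = K_W·8F_aD/(πd³) = 1.3510 × 574.14 = 775.64 MPa
τ_m = K_s·8F_mD/(πd³) = 1.1111 × 1239.4 = 1377.2 MPa
Soderberg: 1/n_f = τ_a/S_se + τ_m/S_sy = 775.64/357 + 1377.2/580 = 2.17266 + 2.37440 = 4.5471
n_f = 1/4.5471 = 0.2199

0.220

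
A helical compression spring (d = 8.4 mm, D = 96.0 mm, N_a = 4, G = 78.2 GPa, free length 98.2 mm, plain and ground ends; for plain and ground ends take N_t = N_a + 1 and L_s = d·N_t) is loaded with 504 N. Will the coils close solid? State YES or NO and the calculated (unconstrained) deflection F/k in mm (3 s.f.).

NO, δ = 36.6 mm

k = Gd⁴/(8D³N_a) = (78.2×10³)(8.4⁴)/(8·96.0³·4) = 13.752 N/mm
N_t = 5; L_s = 8.4·5 = 42 mm; δ_solid = L₀ − L_s = 98.2 − 42 = 56.2 mm
δ = F/k = 504/13.752 = 36.65 mm
δ < δ_solid → spring does not go solid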